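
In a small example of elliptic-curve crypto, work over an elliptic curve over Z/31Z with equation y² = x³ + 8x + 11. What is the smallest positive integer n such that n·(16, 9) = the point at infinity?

12

2P: tangent at (16, 9): λ = (3·16² + 8)/(2·9) ≡ 1/18. 18⁻¹ ≡ 19 (mod 31) since 18·19 = 342 ≡ 1, so λ ≡ 1·19 ≡ 19.
  x = λ² - 16 - 16 = 361 - 32 ≡ 19; y = λ·(16 - 19) - 9 ≡ 27. → (19, 27)
3P: (19, 27) + (16, 9). λ = (9 - 27)/(16 - 19) ≡ 13/28 mod 31. 28⁻¹ ≡ 10 (mod 31), so λ ≡ 6.
  x = λ² - 19 - 16 = 36 - 35 ≡ 1; y = λ·(19 - 1) - 27 ≡ 19. → (1, 19)
4P: (1, 19) + (16, 9). λ = (9 - 19)/(16 - 1) ≡ 21/15 mod 31. 15⁻¹ ≡ 29 (mod 31) since 15·29 = 435 ≡ 1, so λ ≡ 20.
  x = λ² - 1 - 16 = 400 - 17 ≡ 11; y = λ·(1 - 11) - 19 ≡ 29. → (11, 29)
5P: (11, 29) + (16, 9). λ = (9 - 29)/(16 - 11) ≡ 11/5 mod 31. 5⁻¹ ≡ 25 (mod 31) since 5·25 = 125 ≡ 1, so λ ≡ 27.
  x = λ² - 11 - 16 = 729 - 27 ≡ 20; y = λ·(11 - 20) - 29 ≡ 7. → (20, 7)
6P: (20, 7) + (16, 9). λ = (9 - 7)/(16 - 20) ≡ 2/27 mod 31. 27⁻¹ ≡ 23 (mod 31) since 27·23 = 621 ≡ 1, so λ ≡ 15.
  x = λ² - 20 - 16 = 225 - 36 ≡ 3; y = λ·(20 - 3) - 7 ≡ 0. → (3, 0)
7P: (3, 0) + (16, 9). λ = (9 - 0)/(16 - 3) ≡ 9/13 mod 31. 13⁻¹ ≡ 12 (mod 31), so λ ≡ 15.
  x = λ² - 3 - 16 = 225 - 19 ≡ 20; y = λ·(3 - 20) - 0 ≡ 24. → (20, 24)
8P: (20, 24) + (16, 9). λ = (9 - 24)/(16 - 20) ≡ 16/27 mod 31. 27⁻¹ ≡ 23 (mod 31) since 27·23 = 621 ≡ 1, so λ ≡ 27.
  x = λ² - 20 - 16 = 729 - 36 ≡ 11; y = λ·(20 - 11) - 24 ≡ 2. → (11, 2)
9P: (11, 2) + (16, 9). λ = (9 - 2)/(16 - 11) ≡ 7/5 mod 31. 5⁻¹ ≡ 25 (mod 31), so λ ≡ 20.
  x = λ² - 11 - 16 = 400 - 27 ≡ 1; y = λ·(11 - 1) - 2 ≡ 12. → (1, 12)
10P: (1, 12) + (16, 9). λ = (9 - 12)/(16 - 1) ≡ 28/15 mod 31. 15⁻¹ ≡ 29 (mod 31) since 15·29 = 435 ≡ 1, so λ ≡ 6.
  x = λ² - 1 - 16 = 36 - 17 ≡ 19; y = λ·(1 - 19) - 12 ≡ 4. → (19, 4)
11P: (19, 4) + (16, 9). λ = (9 - 4)/(16 - 19) ≡ 5/28 mod 31. 28⁻¹ ≡ 10 (mod 31), so λ ≡ 19.
  x = λ² - 19 - 16 = 361 - 35 ≡ 16; y = λ·(19 - 16) - 4 ≡ 22. → (16, 22)
12P: (16, 22) + (16, 9): same x and y₁ ≡ -y₂, so the sum is the point at infinity.
12P = the point at infinity, so the order is 12.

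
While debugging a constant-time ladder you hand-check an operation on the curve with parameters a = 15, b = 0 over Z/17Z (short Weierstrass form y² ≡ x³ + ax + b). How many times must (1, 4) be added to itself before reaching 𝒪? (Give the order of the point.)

2P: tangent at (1, 4): λ = (3·1² + 15)/(2·4) ≡ 1/8. 8⁻¹ ≡ 15 (mod 17) since 8·15 = 120 ≡ 1, so λ ≡ 1·15 ≡ 15.
  x = λ² - 1 - 1 = 225 - 2 ≡ 2; y = λ·(1 - 2) - 4 ≡ 15. → (2, 15)
3P: (2, 15) + (1, 4). λ = (4 - 15)/(1 - 2) ≡ 6/16 mod 17. 16⁻¹ ≡ 16 (mod 17) since 16·16 = 256 ≡ 1, so λ ≡ 11.
  x = λ² - 2 - 1 = 121 - 3 ≡ 16; y = λ·(2 - 16) - 15 ≡ 1. → (16, 1)
4P: (16, 1) + (1, 4). λ = (4 - 1)/(1 - 16) ≡ 3/2 mod 17. 2⁻¹ ≡ 9 (mod 17), so λ ≡ 10.
  x = λ² - 16 - 1 = 100 - 17 ≡ 15; y = λ·(16 - 15) - 1 ≡ 9. → (15, 9)
5P: (15, 9) + (1, 4). λ = (4 - 9)/(1 - 15) ≡ 12/3 mod 17. 3⁻¹ ≡ 6 (mod 17), so λ ≡ 4.
  x = λ² - 15 - 1 = 16 - 16 ≡ 0; y = λ·(15 - 0) - 9 ≡ 0. → (0, 0)
6P: (0, 0) + (1, 4). λ = (4 - 0)/(1 - 0) ≡ 4/1 mod 17. 1⁻¹ ≡ 1 (mod 17), so λ ≡ 4.
  x = λ² - 0 - 1 = 16 - 1 ≡ 15; y = λ·(0 - 15) - 0 ≡ 8. → (15, 8)
7P: (15, 8) + (1, 4). λ = (4 - 8)/(1 - 15) ≡ 13/3 mod 17. 3⁻¹ ≡ 6 (mod 17), so λ ≡ 10.
  x = λ² - 15 - 1 = 100 - 16 ≡ 16; y = λ·(15 - 16) - 8 ≡ 16. → (16, 16)
8P: (16, 16) + (1, 4). λ = (4 - 16)/(1 - 16) ≡ 5/2 mod 17. 2⁻¹ ≡ 9 (mod 17), so λ ≡ 11.
  x = λ² - 16 - 1 = 121 - 17 ≡ 2; y = λ·(16 - 2) - 16 ≡ 2. → (2, 2)
9P: (2, 2) + (1, 4). λ = (4 - 2)/(1 - 2) ≡ 2/16 mod 17. 16⁻¹ ≡ 16 (mod 17) since 16·16 = 256 ≡ 1, so λ ≡ 15.
  x = λ² - 2 - 1 = 225 - 3 ≡ 1; y = λ·(2 - 1) - 2 ≡ 13. → (1, 13)
10P: (1, 13) + (1, 4): same x and y₁ ≡ -y₂, so the sum is 𝒪.
10P = 𝒪, so the order is 10.

10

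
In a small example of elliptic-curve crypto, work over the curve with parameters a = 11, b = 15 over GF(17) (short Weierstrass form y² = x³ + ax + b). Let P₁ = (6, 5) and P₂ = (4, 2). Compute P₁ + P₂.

(6, 5) + (4, 2). λ = (2 - 5)/(4 - 6) ≡ 14/15 mod 17. 15⁻¹ ≡ 8 (mod 17), so λ ≡ 10.
  x = λ² - 6 - 4 = 100 - 10 ≡ 5; y = λ·(6 - 5) - 5 ≡ 5. → (5, 5)

(5, 5)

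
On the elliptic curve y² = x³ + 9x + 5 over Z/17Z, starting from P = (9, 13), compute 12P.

Double-and-add on 12 = (1100)₂. Start with P = (9, 13) for the leading 1-bit.
double: tangent at (9, 13): λ = (3·9² + 9)/(2·13) ≡ 14/9. 9⁻¹ ≡ 2 (mod 17) since 9·2 = 18 ≡ 1, so λ ≡ 14·2 ≡ 11.
  x = λ² - 9 - 9 = 121 - 18 ≡ 1; y = λ·(9 - 1) - 13 ≡ 7. → (1, 7)
add P: (1, 7) + (9, 13). λ = (13 - 7)/(9 - 1) ≡ 6/8 mod 17. 8⁻¹ ≡ 15 (mod 17), so λ ≡ 5.
  x = λ² - 1 - 9 = 25 - 10 ≡ 15; y = λ·(1 - 15) - 7 ≡ 8. → (15, 8)
double: tangent at (15, 8): λ = (3·15² + 9)/(2·8) ≡ 4/16. 16⁻¹ ≡ 16 (mod 17), so λ ≡ 4·16 ≡ 13.
  x = λ² - 15 - 15 = 169 - 30 ≡ 3; y = λ·(15 - 3) - 8 ≡ 12. → (3, 12)
double: tangent at (3, 12): λ = (3·3² + 9)/(2·12) ≡ 2/7. 7⁻¹ ≡ 5 (mod 17), so λ ≡ 2·5 ≡ 10.
  x = λ² - 3 - 3 = 100 - 6 ≡ 9; y = λ·(3 - 9) - 12 ≡ 13. → (9, 13)

(9, 13)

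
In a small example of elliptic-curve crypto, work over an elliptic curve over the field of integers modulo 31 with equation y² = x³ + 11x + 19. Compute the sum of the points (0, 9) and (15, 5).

(18, 2)

(0, 9) + (15, 5). λ = (5 - 9)/(15 - 0) ≡ 27/15 mod 31. 15⁻¹ ≡ 29 (mod 31) since 15·29 = 435 ≡ 1, so λ ≡ 8.
  x = λ² - 0 - 15 = 64 - 15 ≡ 18; y = λ·(0 - 18) - 9 ≡ 2. → (18, 2)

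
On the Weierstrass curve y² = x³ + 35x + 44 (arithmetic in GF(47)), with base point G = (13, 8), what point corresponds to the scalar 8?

Repeated addition: build up to 8G.
2G: tangent at (13, 8): λ = (3·13² + 35)/(2·8) ≡ 25/16. 16⁻¹ ≡ 3 (mod 47), so λ ≡ 25·3 ≡ 28.
  x = λ² - 13 - 13 = 784 - 26 ≡ 6; y = λ·(13 - 6) - 8 ≡ 0. → (6, 0)
3G: (6, 0) + (13, 8). λ = (8 - 0)/(13 - 6) ≡ 8/7 mod 47. 7⁻¹ ≡ 27 (mod 47), so λ ≡ 28.
  x = λ² - 6 - 13 = 784 - 19 ≡ 13; y = λ·(6 - 13) - 0 ≡ 39. → (13, 39)
4G: (13, 39) + (13, 8): same x and y₁ ≡ -y₂, so the sum is 𝒪.
5G: 𝒪 + (13, 8) = (13, 8) (identity).
6G: tangent at (13, 8): λ = (3·13² + 35)/(2·8) ≡ 25/16. 16⁻¹ ≡ 3 (mod 47), so λ ≡ 25·3 ≡ 28.
  x = λ² - 13 - 13 = 784 - 26 ≡ 6; y = λ·(13 - 6) - 8 ≡ 0. → (6, 0)
7G: (6, 0) + (13, 8). λ = (8 - 0)/(13 - 6) ≡ 8/7 mod 47. 7⁻¹ ≡ 27 (mod 47), so λ ≡ 28.
  x = λ² - 6 - 13 = 784 - 19 ≡ 13; y = λ·(6 - 13) - 0 ≡ 39. → (13, 39)
8G: (13, 39) + (13, 8): same x and y₁ ≡ -y₂, so the sum is 𝒪.

O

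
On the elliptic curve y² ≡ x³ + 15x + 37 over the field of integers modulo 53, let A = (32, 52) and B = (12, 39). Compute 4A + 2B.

First 4A:
Double-and-add on 4 = (100)₂. Start with A = (32, 52) for the leading 1-bit.
double: tangent at (32, 52): λ = (3·32² + 15)/(2·52) ≡ 13/51. 51⁻¹ ≡ 26 (mod 53) since 51·26 = 1326 ≡ 1, so λ ≡ 13·26 ≡ 20.
  x = λ² - 32 - 32 = 400 - 64 ≡ 18; y = λ·(32 - 18) - 52 ≡ 16. → (18, 16)
double: tangent at (18, 16): λ = (3·18² + 15)/(2·16) ≡ 33/32. 32⁻¹ ≡ 5 (mod 53) since 32·5 = 160 ≡ 1, so λ ≡ 33·5 ≡ 6.
  x = λ² - 18 - 18 = 36 - 36 ≡ 0; y = λ·(18 - 0) - 16 ≡ 39. → (0, 39)
4A = (0, 39).
Next 2B:
Repeated addition: build up to 2B.
2B: tangent at (12, 39): λ = (3·12² + 15)/(2·39) ≡ 23/25. 25⁻¹ ≡ 17 (mod 53), so λ ≡ 23·17 ≡ 20.
  x = λ² - 12 - 12 = 400 - 24 ≡ 5; y = λ·(12 - 5) - 39 ≡ 48. → (5, 48)
2B = (5, 48).
Finally 4A + 2B:
(0, 39) + (5, 48). λ = (48 - 39)/(5 - 0) ≡ 9/5 mod 53. 5⁻¹ ≡ 32 (mod 53) since 5·32 = 160 ≡ 1, so λ ≡ 23.
  x = λ² - 0 - 5 = 529 - 5 ≡ 47; y = λ·(0 - 47) - 39 ≡ 46. → (47, 46)

(47, 46)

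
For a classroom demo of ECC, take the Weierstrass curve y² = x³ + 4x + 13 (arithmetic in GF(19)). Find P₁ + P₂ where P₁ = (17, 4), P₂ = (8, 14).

(17, 4) + (8, 14). λ = (14 - 4)/(8 - 17) ≡ 10/10 mod 19. 10⁻¹ ≡ 2 (mod 19) since 10·2 = 20 ≡ 1, so λ ≡ 1.
  x = λ² - 17 - 8 = 1 - 25 ≡ 14; y = λ·(17 - 14) - 4 ≡ 18. → (14, 18)

(14, 18)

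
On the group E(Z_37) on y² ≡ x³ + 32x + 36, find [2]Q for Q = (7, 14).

(7, 23)

tangent at (7, 14): λ = (3·7² + 32)/(2·14) ≡ 31/28. 28⁻¹ ≡ 4 (mod 37) since 28·4 = 112 ≡ 1, so λ ≡ 31·4 ≡ 13.
  x = λ² - 7 - 7 = 169 - 14 ≡ 7; y = λ·(7 - 7) - 14 ≡ 23. → (7, 23)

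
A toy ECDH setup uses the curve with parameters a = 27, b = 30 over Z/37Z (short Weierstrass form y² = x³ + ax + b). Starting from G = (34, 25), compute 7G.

(0, 20)

Double-and-add on 7 = (111)₂. Start with G = (34, 25) for the leading 1-bit.
double: tangent at (34, 25): λ = (3·34² + 27)/(2·25) ≡ 17/13. 13⁻¹ ≡ 20 (mod 37), so λ ≡ 17·20 ≡ 7.
  x = λ² - 34 - 34 = 49 - 68 ≡ 18; y = λ·(34 - 18) - 25 ≡ 13. → (18, 13)
add G: (18, 13) + (34, 25). λ = (25 - 13)/(34 - 18) ≡ 12/16 mod 37. 16⁻¹ ≡ 7 (mod 37), so λ ≡ 10.
  x = λ² - 18 - 34 = 100 - 52 ≡ 11; y = λ·(18 - 11) - 13 ≡ 20. → (11, 20)
double: tangent at (11, 20): λ = (3·11² + 27)/(2·20) ≡ 20/3. 3⁻¹ ≡ 25 (mod 37), so λ ≡ 20·25 ≡ 19.
  x = λ² - 11 - 11 = 361 - 22 ≡ 6; y = λ·(11 - 6) - 20 ≡ 1. → (6, 1)
add G: (6, 1) + (34, 25). λ = (25 - 1)/(34 - 6) ≡ 24/28 mod 37. 28⁻¹ ≡ 4 (mod 37), so λ ≡ 22.
  x = λ² - 6 - 34 = 484 - 40 ≡ 0; y = λ·(6 - 0) - 1 ≡ 20. → (0, 20)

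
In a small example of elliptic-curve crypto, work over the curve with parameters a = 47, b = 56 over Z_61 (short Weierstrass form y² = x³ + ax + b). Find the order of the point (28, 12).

7

2P: tangent at (28, 12): λ = (3·28² + 47)/(2·12) ≡ 20/24. 24⁻¹ ≡ 28 (mod 61), so λ ≡ 20·28 ≡ 11.
  x = λ² - 28 - 28 = 121 - 56 ≡ 4; y = λ·(28 - 4) - 12 ≡ 8. → (4, 8)
3P: (4, 8) + (28, 12). λ = (12 - 8)/(28 - 4) ≡ 4/24 mod 61. 24⁻¹ ≡ 28 (mod 61), so λ ≡ 51.
  x = λ² - 4 - 28 = 2601 - 32 ≡ 7; y = λ·(4 - 7) - 8 ≡ 22. → (7, 22)
4P: (7, 22) + (28, 12). λ = (12 - 22)/(28 - 7) ≡ 51/21 mod 61. 21⁻¹ ≡ 32 (mod 61), so λ ≡ 46.
  x = λ² - 7 - 28 = 2116 - 35 ≡ 7; y = λ·(7 - 7) - 22 ≡ 39. → (7, 39)
5P: (7, 39) + (28, 12). λ = (12 - 39)/(28 - 7) ≡ 34/21 mod 61. 21⁻¹ ≡ 32 (mod 61) since 21·32 = 672 ≡ 1, so λ ≡ 51.
  x = λ² - 7 - 28 = 2601 - 35 ≡ 4; y = λ·(7 - 4) - 39 ≡ 53. → (4, 53)
6P: (4, 53) + (28, 12). λ = (12 - 53)/(28 - 4) ≡ 20/24 mod 61. 24⁻¹ ≡ 28 (mod 61) since 24·28 = 672 ≡ 1, so λ ≡ 11.
  x = λ² - 4 - 28 = 121 - 32 ≡ 28; y = λ·(4 - 28) - 53 ≡ 49. → (28, 49)
7P: (28, 49) + (28, 12): same x and y₁ ≡ -y₂, so the sum is O.
7P = O, so the order is 7.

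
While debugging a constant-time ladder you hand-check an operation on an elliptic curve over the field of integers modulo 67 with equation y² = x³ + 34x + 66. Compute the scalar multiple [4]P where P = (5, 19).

Repeated addition: build up to 4P.
2P: tangent at (5, 19): λ = (3·5² + 34)/(2·19) ≡ 42/38. 38⁻¹ ≡ 30 (mod 67), so λ ≡ 42·30 ≡ 54.
  x = λ² - 5 - 5 = 2916 - 10 ≡ 25; y = λ·(5 - 25) - 19 ≡ 40. → (25, 40)
3P: (25, 40) + (5, 19). λ = (19 - 40)/(5 - 25) ≡ 46/47 mod 67. 47⁻¹ ≡ 10 (mod 67), so λ ≡ 58.
  x = λ² - 25 - 5 = 3364 - 30 ≡ 51; y = λ·(25 - 51) - 40 ≡ 60. → (51, 60)
4P: (51, 60) + (5, 19). λ = (19 - 60)/(5 - 51) ≡ 26/21 mod 67. 21⁻¹ ≡ 16 (mod 67), so λ ≡ 14.
  x = λ² - 51 - 5 = 196 - 56 ≡ 6; y = λ·(51 - 6) - 60 ≡ 34. → (6, 34)

(6, 34)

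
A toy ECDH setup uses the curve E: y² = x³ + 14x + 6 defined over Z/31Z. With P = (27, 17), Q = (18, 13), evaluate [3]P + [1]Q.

First 3P:
Repeated addition: build up to 3P.
2P: tangent at (27, 17): λ = (3·27² + 14)/(2·17) ≡ 0/3. 3⁻¹ ≡ 21 (mod 31), so λ ≡ 0·21 ≡ 0.
  x = λ² - 27 - 27 = 0 - 54 ≡ 8; y = λ·(27 - 8) - 17 ≡ 14. → (8, 14)
3P: (8, 14) + (27, 17). λ = (17 - 14)/(27 - 8) ≡ 3/19 mod 31. 19⁻¹ ≡ 18 (mod 31), so λ ≡ 23.
  x = λ² - 8 - 27 = 529 - 35 ≡ 29; y = λ·(8 - 29) - 14 ≡ 30. → (29, 30)
3P = (29, 30).
Finally 3P + Q:
(29, 30) + (18, 13). λ = (13 - 30)/(18 - 29) ≡ 14/20 mod 31. 20⁻¹ ≡ 14 (mod 31), so λ ≡ 10.
  x = λ² - 29 - 18 = 100 - 47 ≡ 22; y = λ·(29 - 22) - 30 ≡ 9. → (22, 9)

(22, 9)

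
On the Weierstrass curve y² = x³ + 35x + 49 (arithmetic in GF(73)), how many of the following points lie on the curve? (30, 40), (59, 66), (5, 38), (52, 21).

2

(30, 40): 40² ≡ 67, rhs ≡ 67 → on.
(59, 66): 66² ≡ 49, rhs ≡ 27 → off.
(5, 38): 38² ≡ 57, rhs ≡ 57 → on.
(52, 21): 21² ≡ 3, rhs ≡ 54 → off.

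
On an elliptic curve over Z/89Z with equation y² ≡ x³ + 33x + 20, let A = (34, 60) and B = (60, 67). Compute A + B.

(6, 16)

(34, 60) + (60, 67). λ = (67 - 60)/(60 - 34) ≡ 7/26 mod 89. 26⁻¹ ≡ 24 (mod 89), so λ ≡ 79.
  x = λ² - 34 - 60 = 6241 - 94 ≡ 6; y = λ·(34 - 6) - 60 ≡ 16. → (6, 16)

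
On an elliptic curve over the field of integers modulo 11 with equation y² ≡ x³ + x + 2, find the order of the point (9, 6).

2P: tangent at (9, 6): λ = (3·9² + 1)/(2·6) ≡ 2/1. 1⁻¹ ≡ 1 (mod 11), so λ ≡ 2·1 ≡ 2.
  x = λ² - 9 - 9 = 4 - 18 ≡ 8; y = λ·(9 - 8) - 6 ≡ 7. → (8, 7)
3P: (8, 7) + (9, 6). λ = (6 - 7)/(9 - 8) ≡ 10/1 mod 11. 1⁻¹ ≡ 1 (mod 11), so λ ≡ 10.
  x = λ² - 8 - 9 = 100 - 17 ≡ 6; y = λ·(8 - 6) - 7 ≡ 2. → (6, 2)
4P: (6, 2) + (9, 6). λ = (6 - 2)/(9 - 6) ≡ 4/3 mod 11. 3⁻¹ ≡ 4 (mod 11), so λ ≡ 5.
  x = λ² - 6 - 9 = 25 - 15 ≡ 10; y = λ·(6 - 10) - 2 ≡ 0. → (10, 0)
5P: (10, 0) + (9, 6). λ = (6 - 0)/(9 - 10) ≡ 6/10 mod 11. 10⁻¹ ≡ 10 (mod 11), so λ ≡ 5.
  x = λ² - 10 - 9 = 25 - 19 ≡ 6; y = λ·(10 - 6) - 0 ≡ 9. → (6, 9)
6P: (6, 9) + (9, 6). λ = (6 - 9)/(9 - 6) ≡ 8/3 mod 11. 3⁻¹ ≡ 4 (mod 11) since 3·4 = 12 ≡ 1, so λ ≡ 10.
  x = λ² - 6 - 9 = 100 - 15 ≡ 8; y = λ·(6 - 8) - 9 ≡ 4. → (8, 4)
7P: (8, 4) + (9, 6). λ = (6 - 4)/(9 - 8) ≡ 2/1 mod 11. 1⁻¹ ≡ 1 (mod 11), so λ ≡ 2.
  x = λ² - 8 - 9 = 4 - 17 ≡ 9; y = λ·(8 - 9) - 4 ≡ 5. → (9, 5)
8P: (9, 5) + (9, 6): same x and y₁ ≡ -y₂, so the sum is O.
8P = O, so the order is 8.

8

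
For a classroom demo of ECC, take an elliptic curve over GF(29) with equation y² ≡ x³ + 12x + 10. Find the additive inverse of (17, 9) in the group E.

-(17, 9) = (17, -9 mod 29) = (17, 20).

(17, 20)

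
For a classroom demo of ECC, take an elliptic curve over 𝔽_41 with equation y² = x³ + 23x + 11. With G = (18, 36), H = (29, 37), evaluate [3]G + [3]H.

(14, 17)

First 3G:
Repeated addition: build up to 3G.
2G: tangent at (18, 36): λ = (3·18² + 23)/(2·36) ≡ 11/31. 31⁻¹ ≡ 4 (mod 41) since 31·4 = 124 ≡ 1, so λ ≡ 11·4 ≡ 3.
  x = λ² - 18 - 18 = 9 - 36 ≡ 14; y = λ·(18 - 14) - 36 ≡ 17. → (14, 17)
3G: (14, 17) + (18, 36). λ = (36 - 17)/(18 - 14) ≡ 19/4 mod 41. 4⁻¹ ≡ 31 (mod 41), so λ ≡ 15.
  x = λ² - 14 - 18 = 225 - 32 ≡ 29; y = λ·(14 - 29) - 17 ≡ 4. → (29, 4)
3G = (29, 4).
Next 3H:
Repeated addition: build up to 3H.
2H: tangent at (29, 37): λ = (3·29² + 23)/(2·37) ≡ 4/33. 33⁻¹ ≡ 5 (mod 41) since 33·5 = 165 ≡ 1, so λ ≡ 4·5 ≡ 20.
  x = λ² - 29 - 29 = 400 - 58 ≡ 14; y = λ·(29 - 14) - 37 ≡ 17. → (14, 17)
3H: (14, 17) + (29, 37). λ = (37 - 17)/(29 - 14) ≡ 20/15 mod 41. 15⁻¹ ≡ 11 (mod 41), so λ ≡ 15.
  x = λ² - 14 - 29 = 225 - 43 ≡ 18; y = λ·(14 - 18) - 17 ≡ 5. → (18, 5)
3H = (18, 5).
Finally 3G + 3H:
(29, 4) + (18, 5). λ = (5 - 4)/(18 - 29) ≡ 1/30 mod 41. 30⁻¹ ≡ 26 (mod 41), so λ ≡ 26.
  x = λ² - 29 - 18 = 676 - 47 ≡ 14; y = λ·(29 - 14) - 4 ≡ 17. → (14, 17)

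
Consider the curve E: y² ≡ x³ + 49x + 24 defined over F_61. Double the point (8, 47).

(44, 45)

tangent at (8, 47): λ = (3·8² + 49)/(2·47) ≡ 58/33. 33⁻¹ ≡ 37 (mod 61), so λ ≡ 58·37 ≡ 11.
  x = λ² - 8 - 8 = 121 - 16 ≡ 44; y = λ·(8 - 44) - 47 ≡ 45. → (44, 45)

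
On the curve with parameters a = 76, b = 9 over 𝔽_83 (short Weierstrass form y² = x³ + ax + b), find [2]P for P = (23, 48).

(40, 63)

tangent at (23, 48): λ = (3·23² + 76)/(2·48) ≡ 3/13. 13⁻¹ ≡ 32 (mod 83), so λ ≡ 3·32 ≡ 13.
  x = λ² - 23 - 23 = 169 - 46 ≡ 40; y = λ·(23 - 40) - 48 ≡ 63. → (40, 63)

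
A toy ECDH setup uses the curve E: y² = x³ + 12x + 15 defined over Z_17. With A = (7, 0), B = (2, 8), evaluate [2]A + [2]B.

First 2A:
Repeated addition: build up to 2A.
2A: (7, 0) + (7, 0): same x and y₁ ≡ -y₂, so the sum is O.
2A = O.
Next 2B:
Repeated addition: build up to 2B.
2B: tangent at (2, 8): λ = (3·2² + 12)/(2·8) ≡ 7/16. 16⁻¹ ≡ 16 (mod 17), so λ ≡ 7·16 ≡ 10.
  x = λ² - 2 - 2 = 100 - 4 ≡ 11; y = λ·(2 - 11) - 8 ≡ 4. → (11, 4)
2B = (11, 4).
Finally 2A + 2B:
O + (11, 4) = (11, 4) (identity).

(11, 4)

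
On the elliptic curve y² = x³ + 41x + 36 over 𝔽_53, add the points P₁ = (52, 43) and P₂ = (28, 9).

(35, 12)

(52, 43) + (28, 9). λ = (9 - 43)/(28 - 52) ≡ 19/29 mod 53. 29⁻¹ ≡ 11 (mod 53) since 29·11 = 319 ≡ 1, so λ ≡ 50.
  x = λ² - 52 - 28 = 2500 - 80 ≡ 35; y = λ·(52 - 35) - 43 ≡ 12. → (35, 12)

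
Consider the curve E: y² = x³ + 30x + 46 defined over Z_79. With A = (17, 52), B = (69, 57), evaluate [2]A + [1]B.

First 2A:
Repeated addition: build up to 2A.
2A: tangent at (17, 52): λ = (3·17² + 30)/(2·52) ≡ 28/25. 25⁻¹ ≡ 19 (mod 79) since 25·19 = 475 ≡ 1, so λ ≡ 28·19 ≡ 58.
  x = λ² - 17 - 17 = 3364 - 34 ≡ 12; y = λ·(17 - 12) - 52 ≡ 1. → (12, 1)
2A = (12, 1).
Finally 2A + B:
(12, 1) + (69, 57). λ = (57 - 1)/(69 - 12) ≡ 56/57 mod 79. 57⁻¹ ≡ 61 (mod 79), so λ ≡ 19.
  x = λ² - 12 - 69 = 361 - 81 ≡ 43; y = λ·(12 - 43) - 1 ≡ 42. → (43, 42)

(43, 42)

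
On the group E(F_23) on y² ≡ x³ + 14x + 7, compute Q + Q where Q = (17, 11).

tangent at (17, 11): λ = (3·17² + 14)/(2·11) ≡ 7/22. 22⁻¹ ≡ 22 (mod 23), so λ ≡ 7·22 ≡ 16.
  x = λ² - 17 - 17 = 256 - 34 ≡ 15; y = λ·(17 - 15) - 11 ≡ 21. → (15, 21)

(15, 21)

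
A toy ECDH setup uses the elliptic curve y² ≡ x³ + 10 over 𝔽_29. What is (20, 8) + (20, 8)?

tangent at (20, 8): λ = (3·20² + 0)/(2·8) ≡ 11/16. 16⁻¹ ≡ 20 (mod 29), so λ ≡ 11·20 ≡ 17.
  x = λ² - 20 - 20 = 289 - 40 ≡ 17; y = λ·(20 - 17) - 8 ≡ 14. → (17, 14)

(17, 14)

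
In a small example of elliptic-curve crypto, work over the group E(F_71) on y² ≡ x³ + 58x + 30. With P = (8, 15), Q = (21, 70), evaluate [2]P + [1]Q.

(37, 17)

First 2P:
Repeated addition: build up to 2P.
2P: tangent at (8, 15): λ = (3·8² + 58)/(2·15) ≡ 37/30. 30⁻¹ ≡ 45 (mod 71) since 30·45 = 1350 ≡ 1, so λ ≡ 37·45 ≡ 32.
  x = λ² - 8 - 8 = 1024 - 16 ≡ 14; y = λ·(8 - 14) - 15 ≡ 6. → (14, 6)
2P = (14, 6).
Finally 2P + Q:
(14, 6) + (21, 70). λ = (70 - 6)/(21 - 14) ≡ 64/7 mod 71. 7⁻¹ ≡ 61 (mod 71) since 7·61 = 427 ≡ 1, so λ ≡ 70.
  x = λ² - 14 - 21 = 4900 - 35 ≡ 37; y = λ·(14 - 37) - 6 ≡ 17. → (37, 17)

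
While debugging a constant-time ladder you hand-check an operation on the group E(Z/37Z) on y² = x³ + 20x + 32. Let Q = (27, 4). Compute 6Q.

(13, 11)

Repeated addition: build up to 6Q.
2Q: tangent at (27, 4): λ = (3·27² + 20)/(2·4) ≡ 24/8. 8⁻¹ ≡ 14 (mod 37), so λ ≡ 24·14 ≡ 3.
  x = λ² - 27 - 27 = 9 - 54 ≡ 29; y = λ·(27 - 29) - 4 ≡ 27. → (29, 27)
3Q: (29, 27) + (27, 4). λ = (4 - 27)/(27 - 29) ≡ 14/35 mod 37. 35⁻¹ ≡ 18 (mod 37), so λ ≡ 30.
  x = λ² - 29 - 27 = 900 - 56 ≡ 30; y = λ·(29 - 30) - 27 ≡ 17. → (30, 17)
4Q: (30, 17) + (27, 4). λ = (4 - 17)/(27 - 30) ≡ 24/34 mod 37. 34⁻¹ ≡ 12 (mod 37) since 34·12 = 408 ≡ 1, so λ ≡ 29.
  x = λ² - 30 - 27 = 841 - 57 ≡ 7; y = λ·(30 - 7) - 17 ≡ 21. → (7, 21)
5Q: (7, 21) + (27, 4). λ = (4 - 21)/(27 - 7) ≡ 20/20 mod 37. 20⁻¹ ≡ 13 (mod 37), so λ ≡ 1.
  x = λ² - 7 - 27 = 1 - 34 ≡ 4; y = λ·(7 - 4) - 21 ≡ 19. → (4, 19)
6Q: (4, 19) + (27, 4). λ = (4 - 19)/(27 - 4) ≡ 22/23 mod 37. 23⁻¹ ≡ 29 (mod 37) since 23·29 = 667 ≡ 1, so λ ≡ 9.
  x = λ² - 4 - 27 = 81 - 31 ≡ 13; y = λ·(4 - 13) - 19 ≡ 11. → (13, 11)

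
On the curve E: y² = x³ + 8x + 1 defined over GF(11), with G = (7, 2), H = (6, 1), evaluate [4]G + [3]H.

First 4G:
Repeated addition: build up to 4G.
2G: tangent at (7, 2): λ = (3·7² + 8)/(2·2) ≡ 1/4. 4⁻¹ ≡ 3 (mod 11), so λ ≡ 1·3 ≡ 3.
  x = λ² - 7 - 7 = 9 - 14 ≡ 6; y = λ·(7 - 6) - 2 ≡ 1. → (6, 1)
3G: (6, 1) + (7, 2). λ = (2 - 1)/(7 - 6) ≡ 1/1 mod 11. 1⁻¹ ≡ 1 (mod 11), so λ ≡ 1.
  x = λ² - 6 - 7 = 1 - 13 ≡ 10; y = λ·(6 - 10) - 1 ≡ 6. → (10, 6)
4G: (10, 6) + (7, 2). λ = (2 - 6)/(7 - 10) ≡ 7/8 mod 11. 8⁻¹ ≡ 7 (mod 11), so λ ≡ 5.
  x = λ² - 10 - 7 = 25 - 17 ≡ 8; y = λ·(10 - 8) - 6 ≡ 4. → (8, 4)
4G = (8, 4).
Next 3H:
Repeated addition: build up to 3H.
2H: tangent at (6, 1): λ = (3·6² + 8)/(2·1) ≡ 6/2. 2⁻¹ ≡ 6 (mod 11) since 2·6 = 12 ≡ 1, so λ ≡ 6·6 ≡ 3.
  x = λ² - 6 - 6 = 9 - 12 ≡ 8; y = λ·(6 - 8) - 1 ≡ 4. → (8, 4)
3H: (8, 4) + (6, 1). λ = (1 - 4)/(6 - 8) ≡ 8/9 mod 11. 9⁻¹ ≡ 5 (mod 11), so λ ≡ 7.
  x = λ² - 8 - 6 = 49 - 14 ≡ 2; y = λ·(8 - 2) - 4 ≡ 5. → (2, 5)
3H = (2, 5).
Finally 4G + 3H:
(8, 4) + (2, 5). λ = (5 - 4)/(2 - 8) ≡ 1/5 mod 11. 5⁻¹ ≡ 9 (mod 11), so λ ≡ 9.
  x = λ² - 8 - 2 = 81 - 10 ≡ 5; y = λ·(8 - 5) - 4 ≡ 1. → (5, 1)

(5, 1)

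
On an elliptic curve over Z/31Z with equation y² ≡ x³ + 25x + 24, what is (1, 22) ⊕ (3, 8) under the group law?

(14, 7)

(1, 22) + (3, 8). λ = (8 - 22)/(3 - 1) ≡ 17/2 mod 31. 2⁻¹ ≡ 16 (mod 31), so λ ≡ 24.
  x = λ² - 1 - 3 = 576 - 4 ≡ 14; y = λ·(1 - 14) - 22 ≡ 7. → (14, 7)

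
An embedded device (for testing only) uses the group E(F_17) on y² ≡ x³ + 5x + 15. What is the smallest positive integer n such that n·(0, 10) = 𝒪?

2P: tangent at (0, 10): λ = (3·0² + 5)/(2·10) ≡ 5/3. 3⁻¹ ≡ 6 (mod 17), so λ ≡ 5·6 ≡ 13.
  x = λ² - 0 - 0 = 169 - 0 ≡ 16; y = λ·(0 - 16) - 10 ≡ 3. → (16, 3)
3P: (16, 3) + (0, 10). λ = (10 - 3)/(0 - 16) ≡ 7/1 mod 17. 1⁻¹ ≡ 1 (mod 17), so λ ≡ 7.
  x = λ² - 16 - 0 = 49 - 16 ≡ 16; y = λ·(16 - 16) - 3 ≡ 14. → (16, 14)
4P: (16, 14) + (0, 10). λ = (10 - 14)/(0 - 16) ≡ 13/1 mod 17. 1⁻¹ ≡ 1 (mod 17), so λ ≡ 13.
  x = λ² - 16 - 0 = 169 - 16 ≡ 0; y = λ·(16 - 0) - 14 ≡ 7. → (0, 7)
5P: (0, 7) + (0, 10): same x and y₁ ≡ -y₂, so the sum is 𝒪.
5P = 𝒪, so the order is 5.

5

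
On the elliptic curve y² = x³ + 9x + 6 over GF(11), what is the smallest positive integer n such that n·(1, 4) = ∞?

2P: tangent at (1, 4): λ = (3·1² + 9)/(2·4) ≡ 1/8. 8⁻¹ ≡ 7 (mod 11), so λ ≡ 1·7 ≡ 7.
  x = λ² - 1 - 1 = 49 - 2 ≡ 3; y = λ·(1 - 3) - 4 ≡ 4. → (3, 4)
3P: (3, 4) + (1, 4). λ = (4 - 4)/(1 - 3) ≡ 0/9 mod 11. 9⁻¹ ≡ 5 (mod 11), so λ ≡ 0.
  x = λ² - 3 - 1 = 0 - 4 ≡ 7; y = λ·(3 - 7) - 4 ≡ 7. → (7, 7)
4P: (7, 7) + (1, 4). λ = (4 - 7)/(1 - 7) ≡ 8/5 mod 11. 5⁻¹ ≡ 9 (mod 11), so λ ≡ 6.
  x = λ² - 7 - 1 = 36 - 8 ≡ 6; y = λ·(7 - 6) - 7 ≡ 10. → (6, 10)
5P: (6, 10) + (1, 4). λ = (4 - 10)/(1 - 6) ≡ 5/6 mod 11. 6⁻¹ ≡ 2 (mod 11), so λ ≡ 10.
  x = λ² - 6 - 1 = 100 - 7 ≡ 5; y = λ·(6 - 5) - 10 ≡ 0. → (5, 0)
6P: (5, 0) + (1, 4). λ = (4 - 0)/(1 - 5) ≡ 4/7 mod 11. 7⁻¹ ≡ 8 (mod 11), so λ ≡ 10.
  x = λ² - 5 - 1 = 100 - 6 ≡ 6; y = λ·(5 - 6) - 0 ≡ 1. → (6, 1)
7P: (6, 1) + (1, 4). λ = (4 - 1)/(1 - 6) ≡ 3/6 mod 11. 6⁻¹ ≡ 2 (mod 11) since 6·2 = 12 ≡ 1, so λ ≡ 6.
  x = λ² - 6 - 1 = 36 - 7 ≡ 7; y = λ·(6 - 7) - 1 ≡ 4. → (7, 4)
8P: (7, 4) + (1, 4). λ = (4 - 4)/(1 - 7) ≡ 0/5 mod 11. 5⁻¹ ≡ 9 (mod 11), so λ ≡ 0.
  x = λ² - 7 - 1 = 0 - 8 ≡ 3; y = λ·(7 - 3) - 4 ≡ 7. → (3, 7)
9P: (3, 7) + (1, 4). λ = (4 - 7)/(1 - 3) ≡ 8/9 mod 11. 9⁻¹ ≡ 5 (mod 11), so λ ≡ 7.
  x = λ² - 3 - 1 = 49 - 4 ≡ 1; y = λ·(3 - 1) - 7 ≡ 7. → (1, 7)
10P: (1, 7) + (1, 4): same x and y₁ ≡ -y₂, so the sum is ∞.
10P = ∞, so the order is 10.

10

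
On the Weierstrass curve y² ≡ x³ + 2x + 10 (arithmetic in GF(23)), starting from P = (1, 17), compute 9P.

(1, 6)

Repeated addition: build up to 9P.
2P: tangent at (1, 17): λ = (3·1² + 2)/(2·17) ≡ 5/11. 11⁻¹ ≡ 21 (mod 23), so λ ≡ 5·21 ≡ 13.
  x = λ² - 1 - 1 = 169 - 2 ≡ 6; y = λ·(1 - 6) - 17 ≡ 10. → (6, 10)
3P: (6, 10) + (1, 17). λ = (17 - 10)/(1 - 6) ≡ 7/18 mod 23. 18⁻¹ ≡ 9 (mod 23) since 18·9 = 162 ≡ 1, so λ ≡ 17.
  x = λ² - 6 - 1 = 289 - 7 ≡ 6; y = λ·(6 - 6) - 10 ≡ 13. → (6, 13)
4P: (6, 13) + (1, 17). λ = (17 - 13)/(1 - 6) ≡ 4/18 mod 23. 18⁻¹ ≡ 9 (mod 23) since 18·9 = 162 ≡ 1, so λ ≡ 13.
  x = λ² - 6 - 1 = 169 - 7 ≡ 1; y = λ·(6 - 1) - 13 ≡ 6. → (1, 6)
5P: (1, 6) + (1, 17): same x and y₁ ≡ -y₂, so the sum is the point at infinity.
6P: the point at infinity + (1, 17) = (1, 17) (identity).
7P: tangent at (1, 17): λ = (3·1² + 2)/(2·17) ≡ 5/11. 11⁻¹ ≡ 21 (mod 23) since 11·21 = 231 ≡ 1, so λ ≡ 5·21 ≡ 13.
  x = λ² - 1 - 1 = 169 - 2 ≡ 6; y = λ·(1 - 6) - 17 ≡ 10. → (6, 10)
8P: (6, 10) + (1, 17). λ = (17 - 10)/(1 - 6) ≡ 7/18 mod 23. 18⁻¹ ≡ 9 (mod 23), so λ ≡ 17.
  x = λ² - 6 - 1 = 289 - 7 ≡ 6; y = λ·(6 - 6) - 10 ≡ 13. → (6, 13)
9P: (6, 13) + (1, 17). λ = (17 - 13)/(1 - 6) ≡ 4/18 mod 23. 18⁻¹ ≡ 9 (mod 23) since 18·9 = 162 ≡ 1, so λ ≡ 13.
  x = λ² - 6 - 1 = 169 - 7 ≡ 1; y = λ·(6 - 1) - 13 ≡ 6. → (1, 6)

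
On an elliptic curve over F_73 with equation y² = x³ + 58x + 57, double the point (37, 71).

(0, 38)

tangent at (37, 71): λ = (3·37² + 58)/(2·71) ≡ 4/69. 69⁻¹ ≡ 18 (mod 73), so λ ≡ 4·18 ≡ 72.
  x = λ² - 37 - 37 = 5184 - 74 ≡ 0; y = λ·(37 - 0) - 71 ≡ 38. → (0, 38)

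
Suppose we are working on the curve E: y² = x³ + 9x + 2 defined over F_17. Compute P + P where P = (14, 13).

(5, 6)

tangent at (14, 13): λ = (3·14² + 9)/(2·13) ≡ 2/9. 9⁻¹ ≡ 2 (mod 17), so λ ≡ 2·2 ≡ 4.
  x = λ² - 14 - 14 = 16 - 28 ≡ 5; y = λ·(14 - 5) - 13 ≡ 6. → (5, 6)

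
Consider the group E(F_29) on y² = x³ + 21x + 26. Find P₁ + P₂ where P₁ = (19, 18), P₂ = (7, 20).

(19, 18) + (7, 20). λ = (20 - 18)/(7 - 19) ≡ 2/17 mod 29. 17⁻¹ ≡ 12 (mod 29), so λ ≡ 24.
  x = λ² - 19 - 7 = 576 - 26 ≡ 28; y = λ·(19 - 28) - 18 ≡ 27. → (28, 27)

(28, 27)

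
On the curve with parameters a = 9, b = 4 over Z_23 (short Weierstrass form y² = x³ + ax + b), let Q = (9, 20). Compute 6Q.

Repeated addition: build up to 6Q.
2Q: tangent at (9, 20): λ = (3·9² + 9)/(2·20) ≡ 22/17. 17⁻¹ ≡ 19 (mod 23) since 17·19 = 323 ≡ 1, so λ ≡ 22·19 ≡ 4.
  x = λ² - 9 - 9 = 16 - 18 ≡ 21; y = λ·(9 - 21) - 20 ≡ 1. → (21, 1)
3Q: (21, 1) + (9, 20). λ = (20 - 1)/(9 - 21) ≡ 19/11 mod 23. 11⁻¹ ≡ 21 (mod 23), so λ ≡ 8.
  x = λ² - 21 - 9 = 64 - 30 ≡ 11; y = λ·(21 - 11) - 1 ≡ 10. → (11, 10)
4Q: (11, 10) + (9, 20). λ = (20 - 10)/(9 - 11) ≡ 10/21 mod 23. 21⁻¹ ≡ 11 (mod 23), so λ ≡ 18.
  x = λ² - 11 - 9 = 324 - 20 ≡ 5; y = λ·(11 - 5) - 10 ≡ 6. → (5, 6)
5Q: (5, 6) + (9, 20). λ = (20 - 6)/(9 - 5) ≡ 14/4 mod 23. 4⁻¹ ≡ 6 (mod 23), so λ ≡ 15.
  x = λ² - 5 - 9 = 225 - 14 ≡ 4; y = λ·(5 - 4) - 6 ≡ 9. → (4, 9)
6Q: (4, 9) + (9, 20). λ = (20 - 9)/(9 - 4) ≡ 11/5 mod 23. 5⁻¹ ≡ 14 (mod 23) since 5·14 = 70 ≡ 1, so λ ≡ 16.
  x = λ² - 4 - 9 = 256 - 13 ≡ 13; y = λ·(4 - 13) - 9 ≡ 8. → (13, 8)

(13, 8)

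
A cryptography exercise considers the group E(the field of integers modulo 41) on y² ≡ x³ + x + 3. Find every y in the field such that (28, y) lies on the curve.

none

x³ + 1x + 3 = 21983 ≡ 7 (mod 41).
7 is a non-residue mod 41; no y exists.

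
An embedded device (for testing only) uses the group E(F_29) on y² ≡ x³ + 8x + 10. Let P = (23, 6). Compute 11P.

Double-and-add on 11 = (1011)₂. Start with P = (23, 6) for the leading 1-bit.
double: tangent at (23, 6): λ = (3·23² + 8)/(2·6) ≡ 0/12. 12⁻¹ ≡ 17 (mod 29) since 12·17 = 204 ≡ 1, so λ ≡ 0·17 ≡ 0.
  x = λ² - 23 - 23 = 0 - 46 ≡ 12; y = λ·(23 - 12) - 6 ≡ 23. → (12, 23)
double: tangent at (12, 23): λ = (3·12² + 8)/(2·23) ≡ 5/17. 17⁻¹ ≡ 12 (mod 29) since 17·12 = 204 ≡ 1, so λ ≡ 5·12 ≡ 2.
  x = λ² - 12 - 12 = 4 - 24 ≡ 9; y = λ·(12 - 9) - 23 ≡ 12. → (9, 12)
add P: (9, 12) + (23, 6). λ = (6 - 12)/(23 - 9) ≡ 23/14 mod 29. 14⁻¹ ≡ 27 (mod 29), so λ ≡ 12.
  x = λ² - 9 - 23 = 144 - 32 ≡ 25; y = λ·(9 - 25) - 12 ≡ 28. → (25, 28)
double: tangent at (25, 28): λ = (3·25² + 8)/(2·28) ≡ 27/27. 27⁻¹ ≡ 14 (mod 29) since 27·14 = 378 ≡ 1, so λ ≡ 27·14 ≡ 1.
  x = λ² - 25 - 25 = 1 - 50 ≡ 9; y = λ·(25 - 9) - 28 ≡ 17. → (9, 17)
add P: (9, 17) + (23, 6). λ = (6 - 17)/(23 - 9) ≡ 18/14 mod 29. 14⁻¹ ≡ 27 (mod 29), so λ ≡ 22.
  x = λ² - 9 - 23 = 484 - 32 ≡ 17; y = λ·(9 - 17) - 17 ≡ 10. → (17, 10)

(17, 10)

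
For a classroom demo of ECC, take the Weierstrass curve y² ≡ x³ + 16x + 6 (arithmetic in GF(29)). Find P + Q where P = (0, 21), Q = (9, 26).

(11, 18)

(0, 21) + (9, 26). λ = (26 - 21)/(9 - 0) ≡ 5/9 mod 29. 9⁻¹ ≡ 13 (mod 29), so λ ≡ 7.
  x = λ² - 0 - 9 = 49 - 9 ≡ 11; y = λ·(0 - 11) - 21 ≡ 18. → (11, 18)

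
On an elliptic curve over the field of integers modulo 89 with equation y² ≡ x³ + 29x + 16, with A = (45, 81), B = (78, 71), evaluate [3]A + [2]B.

(15, 34)

First 3A:
Repeated addition: build up to 3A.
2A: tangent at (45, 81): λ = (3·45² + 29)/(2·81) ≡ 52/73. 73⁻¹ ≡ 50 (mod 89), so λ ≡ 52·50 ≡ 19.
  x = λ² - 45 - 45 = 361 - 90 ≡ 4; y = λ·(45 - 4) - 81 ≡ 75. → (4, 75)
3A: (4, 75) + (45, 81). λ = (81 - 75)/(45 - 4) ≡ 6/41 mod 89. 41⁻¹ ≡ 76 (mod 89) since 41·76 = 3116 ≡ 1, so λ ≡ 11.
  x = λ² - 4 - 45 = 121 - 49 ≡ 72; y = λ·(4 - 72) - 75 ≡ 67. → (72, 67)
3A = (72, 67).
Next 2B:
Repeated addition: build up to 2B.
2B: tangent at (78, 71): λ = (3·78² + 29)/(2·71) ≡ 36/53. 53⁻¹ ≡ 42 (mod 89), so λ ≡ 36·42 ≡ 88.
  x = λ² - 78 - 78 = 7744 - 156 ≡ 23; y = λ·(78 - 23) - 71 ≡ 52. → (23, 52)
2B = (23, 52).
Finally 3A + 2B:
(72, 67) + (23, 52). λ = (52 - 67)/(23 - 72) ≡ 74/40 mod 89. 40⁻¹ ≡ 69 (mod 89), so λ ≡ 33.
  x = λ² - 72 - 23 = 1089 - 95 ≡ 15; y = λ·(72 - 15) - 67 ≡ 34. → (15, 34)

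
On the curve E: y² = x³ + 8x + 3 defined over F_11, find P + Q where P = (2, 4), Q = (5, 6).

(2, 7)

(2, 4) + (5, 6). λ = (6 - 4)/(5 - 2) ≡ 2/3 mod 11. 3⁻¹ ≡ 4 (mod 11), so λ ≡ 8.
  x = λ² - 2 - 5 = 64 - 7 ≡ 2; y = λ·(2 - 2) - 4 ≡ 7. → (2, 7)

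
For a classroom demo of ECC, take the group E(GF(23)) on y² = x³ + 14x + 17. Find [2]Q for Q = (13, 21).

(1, 3)

tangent at (13, 21): λ = (3·13² + 14)/(2·21) ≡ 15/19. 19⁻¹ ≡ 17 (mod 23) since 19·17 = 323 ≡ 1, so λ ≡ 15·17 ≡ 2.
  x = λ² - 13 - 13 = 4 - 26 ≡ 1; y = λ·(13 - 1) - 21 ≡ 3. → (1, 3)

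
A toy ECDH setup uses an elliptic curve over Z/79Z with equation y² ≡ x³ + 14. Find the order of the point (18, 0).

2

2P: (18, 0) + (18, 0): same x and y₁ ≡ -y₂, so the sum is 𝒪.
2P = 𝒪, so the order is 2.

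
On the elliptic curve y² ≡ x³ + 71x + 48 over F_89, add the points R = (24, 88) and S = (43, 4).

(24, 88) + (43, 4). λ = (4 - 88)/(43 - 24) ≡ 5/19 mod 89. 19⁻¹ ≡ 75 (mod 89), so λ ≡ 19.
  x = λ² - 24 - 43 = 361 - 67 ≡ 27; y = λ·(24 - 27) - 88 ≡ 33. → (27, 33)

(27, 33)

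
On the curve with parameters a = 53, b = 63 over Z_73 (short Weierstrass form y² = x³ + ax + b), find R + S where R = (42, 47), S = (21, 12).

(42, 47) + (21, 12). λ = (12 - 47)/(21 - 42) ≡ 38/52 mod 73. 52⁻¹ ≡ 66 (mod 73) since 52·66 = 3432 ≡ 1, so λ ≡ 26.
  x = λ² - 42 - 21 = 676 - 63 ≡ 29; y = λ·(42 - 29) - 47 ≡ 72. → (29, 72)

(29, 72)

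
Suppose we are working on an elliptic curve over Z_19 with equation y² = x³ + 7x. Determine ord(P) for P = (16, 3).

2P: tangent at (16, 3): λ = (3·16² + 7)/(2·3) ≡ 15/6. 6⁻¹ ≡ 16 (mod 19), so λ ≡ 15·16 ≡ 12.
  x = λ² - 16 - 16 = 144 - 32 ≡ 17; y = λ·(16 - 17) - 3 ≡ 4. → (17, 4)
3P: (17, 4) + (16, 3). λ = (3 - 4)/(16 - 17) ≡ 18/18 mod 19. 18⁻¹ ≡ 18 (mod 19), so λ ≡ 1.
  x = λ² - 17 - 16 = 1 - 33 ≡ 6; y = λ·(17 - 6) - 4 ≡ 7. → (6, 7)
4P: (6, 7) + (16, 3). λ = (3 - 7)/(16 - 6) ≡ 15/10 mod 19. 10⁻¹ ≡ 2 (mod 19), so λ ≡ 11.
  x = λ² - 6 - 16 = 121 - 22 ≡ 4; y = λ·(6 - 4) - 7 ≡ 15. → (4, 15)
5P: (4, 15) + (16, 3). λ = (3 - 15)/(16 - 4) ≡ 7/12 mod 19. 12⁻¹ ≡ 8 (mod 19), so λ ≡ 18.
  x = λ² - 4 - 16 = 324 - 20 ≡ 0; y = λ·(4 - 0) - 15 ≡ 0. → (0, 0)
6P: (0, 0) + (16, 3). λ = (3 - 0)/(16 - 0) ≡ 3/16 mod 19. 16⁻¹ ≡ 6 (mod 19), so λ ≡ 18.
  x = λ² - 0 - 16 = 324 - 16 ≡ 4; y = λ·(0 - 4) - 0 ≡ 4. → (4, 4)
7P: (4, 4) + (16, 3). λ = (3 - 4)/(16 - 4) ≡ 18/12 mod 19. 12⁻¹ ≡ 8 (mod 19), so λ ≡ 11.
  x = λ² - 4 - 16 = 121 - 20 ≡ 6; y = λ·(4 - 6) - 4 ≡ 12. → (6, 12)
8P: (6, 12) + (16, 3). λ = (3 - 12)/(16 - 6) ≡ 10/10 mod 19. 10⁻¹ ≡ 2 (mod 19), so λ ≡ 1.
  x = λ² - 6 - 16 = 1 - 22 ≡ 17; y = λ·(6 - 17) - 12 ≡ 15. → (17, 15)
9P: (17, 15) + (16, 3). λ = (3 - 15)/(16 - 17) ≡ 7/18 mod 19. 18⁻¹ ≡ 18 (mod 19), so λ ≡ 12.
  x = λ² - 17 - 16 = 144 - 33 ≡ 16; y = λ·(17 - 16) - 15 ≡ 16. → (16, 16)
10P: (16, 16) + (16, 3): same x and y₁ ≡ -y₂, so the sum is O.
10P = O, so the order is 10.

10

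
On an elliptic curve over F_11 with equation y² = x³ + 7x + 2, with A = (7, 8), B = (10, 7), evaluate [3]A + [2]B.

(8, 3)

First 3A:
Repeated addition: build up to 3A.
2A: tangent at (7, 8): λ = (3·7² + 7)/(2·8) ≡ 0/5. 5⁻¹ ≡ 9 (mod 11) since 5·9 = 45 ≡ 1, so λ ≡ 0·9 ≡ 0.
  x = λ² - 7 - 7 = 0 - 14 ≡ 8; y = λ·(7 - 8) - 8 ≡ 3. → (8, 3)
3A: (8, 3) + (7, 8). λ = (8 - 3)/(7 - 8) ≡ 5/10 mod 11. 10⁻¹ ≡ 10 (mod 11), so λ ≡ 6.
  x = λ² - 8 - 7 = 36 - 15 ≡ 10; y = λ·(8 - 10) - 3 ≡ 7. → (10, 7)
3A = (10, 7).
Next 2B:
Repeated addition: build up to 2B.
2B: tangent at (10, 7): λ = (3·10² + 7)/(2·7) ≡ 10/3. 3⁻¹ ≡ 4 (mod 11) since 3·4 = 12 ≡ 1, so λ ≡ 10·4 ≡ 7.
  x = λ² - 10 - 10 = 49 - 20 ≡ 7; y = λ·(10 - 7) - 7 ≡ 3. → (7, 3)
2B = (7, 3).
Finally 3A + 2B:
(10, 7) + (7, 3). λ = (3 - 7)/(7 - 10) ≡ 7/8 mod 11. 8⁻¹ ≡ 7 (mod 11) since 8·7 = 56 ≡ 1, so λ ≡ 5.
  x = λ² - 10 - 7 = 25 - 17 ≡ 8; y = λ·(10 - 8) - 7 ≡ 3. → (8, 3)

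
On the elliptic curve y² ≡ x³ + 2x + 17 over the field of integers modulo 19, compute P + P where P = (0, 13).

(9, 17)

tangent at (0, 13): λ = (3·0² + 2)/(2·13) ≡ 2/7. 7⁻¹ ≡ 11 (mod 19), so λ ≡ 2·11 ≡ 3.
  x = λ² - 0 - 0 = 9 - 0 ≡ 9; y = λ·(0 - 9) - 13 ≡ 17. → (9, 17)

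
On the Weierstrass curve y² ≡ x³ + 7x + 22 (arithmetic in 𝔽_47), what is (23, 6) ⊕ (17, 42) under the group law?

(43, 20)

(23, 6) + (17, 42). λ = (42 - 6)/(17 - 23) ≡ 36/41 mod 47. 41⁻¹ ≡ 39 (mod 47), so λ ≡ 41.
  x = λ² - 23 - 17 = 1681 - 40 ≡ 43; y = λ·(23 - 43) - 6 ≡ 20. → (43, 20)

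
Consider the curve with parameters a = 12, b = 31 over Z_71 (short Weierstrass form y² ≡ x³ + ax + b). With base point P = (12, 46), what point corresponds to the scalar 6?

Double-and-add on 6 = (110)₂. Start with P = (12, 46) for the leading 1-bit.
double: tangent at (12, 46): λ = (3·12² + 12)/(2·46) ≡ 18/21. 21⁻¹ ≡ 44 (mod 71), so λ ≡ 18·44 ≡ 11.
  x = λ² - 12 - 12 = 121 - 24 ≡ 26; y = λ·(12 - 26) - 46 ≡ 13. → (26, 13)
add P: (26, 13) + (12, 46). λ = (46 - 13)/(12 - 26) ≡ 33/57 mod 71. 57⁻¹ ≡ 5 (mod 71) since 57·5 = 285 ≡ 1, so λ ≡ 23.
  x = λ² - 26 - 12 = 529 - 38 ≡ 65; y = λ·(26 - 65) - 13 ≡ 13. → (65, 13)
double: tangent at (65, 13): λ = (3·65² + 12)/(2·13) ≡ 49/26. 26⁻¹ ≡ 41 (mod 71), so λ ≡ 49·41 ≡ 21.
  x = λ² - 65 - 65 = 441 - 130 ≡ 27; y = λ·(65 - 27) - 13 ≡ 4. → (27, 4)

(27, 4)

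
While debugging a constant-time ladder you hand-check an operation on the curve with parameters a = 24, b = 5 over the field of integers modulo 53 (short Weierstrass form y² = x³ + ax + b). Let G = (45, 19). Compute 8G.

Double-and-add on 8 = (1000)₂. Start with G = (45, 19) for the leading 1-bit.
double: tangent at (45, 19): λ = (3·45² + 24)/(2·19) ≡ 4/38. 38⁻¹ ≡ 7 (mod 53), so λ ≡ 4·7 ≡ 28.
  x = λ² - 45 - 45 = 784 - 90 ≡ 5; y = λ·(45 - 5) - 19 ≡ 41. → (5, 41)
double: tangent at (5, 41): λ = (3·5² + 24)/(2·41) ≡ 46/29. 29⁻¹ ≡ 11 (mod 53) since 29·11 = 319 ≡ 1, so λ ≡ 46·11 ≡ 29.
  x = λ² - 5 - 5 = 841 - 10 ≡ 36; y = λ·(5 - 36) - 41 ≡ 14. → (36, 14)
double: tangent at (36, 14): λ = (3·36² + 24)/(2·14) ≡ 43/28. 28⁻¹ ≡ 36 (mod 53) since 28·36 = 1008 ≡ 1, so λ ≡ 43·36 ≡ 11.
  x = λ² - 36 - 36 = 121 - 72 ≡ 49; y = λ·(36 - 49) - 14 ≡ 2. → (49, 2)

(49, 2)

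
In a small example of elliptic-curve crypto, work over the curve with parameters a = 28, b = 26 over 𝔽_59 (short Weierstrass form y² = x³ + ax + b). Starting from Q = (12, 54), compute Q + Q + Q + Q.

Repeated addition: build up to 4Q.
2Q: tangent at (12, 54): λ = (3·12² + 28)/(2·54) ≡ 47/49. 49⁻¹ ≡ 53 (mod 59) since 49·53 = 2597 ≡ 1, so λ ≡ 47·53 ≡ 13.
  x = λ² - 12 - 12 = 169 - 24 ≡ 27; y = λ·(12 - 27) - 54 ≡ 46. → (27, 46)
3Q: (27, 46) + (12, 54). λ = (54 - 46)/(12 - 27) ≡ 8/44 mod 59. 44⁻¹ ≡ 55 (mod 59) since 44·55 = 2420 ≡ 1, so λ ≡ 27.
  x = λ² - 27 - 12 = 729 - 39 ≡ 41; y = λ·(27 - 41) - 46 ≡ 48. → (41, 48)
4Q: (41, 48) + (12, 54). λ = (54 - 48)/(12 - 41) ≡ 6/30 mod 59. 30⁻¹ ≡ 2 (mod 59), so λ ≡ 12.
  x = λ² - 41 - 12 = 144 - 53 ≡ 32; y = λ·(41 - 32) - 48 ≡ 1. → (32, 1)

(32, 1)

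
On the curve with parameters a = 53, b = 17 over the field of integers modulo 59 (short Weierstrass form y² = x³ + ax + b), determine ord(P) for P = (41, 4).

2P: tangent at (41, 4): λ = (3·41² + 53)/(2·4) ≡ 22/8. 8⁻¹ ≡ 37 (mod 59), so λ ≡ 22·37 ≡ 47.
  x = λ² - 41 - 41 = 2209 - 82 ≡ 3; y = λ·(41 - 3) - 4 ≡ 12. → (3, 12)
3P: (3, 12) + (41, 4). λ = (4 - 12)/(41 - 3) ≡ 51/38 mod 59. 38⁻¹ ≡ 14 (mod 59), so λ ≡ 6.
  x = λ² - 3 - 41 = 36 - 44 ≡ 51; y = λ·(3 - 51) - 12 ≡ 54. → (51, 54)
4P: (51, 54) + (41, 4). λ = (4 - 54)/(41 - 51) ≡ 9/49 mod 59. 49⁻¹ ≡ 53 (mod 59), so λ ≡ 5.
  x = λ² - 51 - 41 = 25 - 92 ≡ 51; y = λ·(51 - 51) - 54 ≡ 5. → (51, 5)
5P: (51, 5) + (41, 4). λ = (4 - 5)/(41 - 51) ≡ 58/49 mod 59. 49⁻¹ ≡ 53 (mod 59) since 49·53 = 2597 ≡ 1, so λ ≡ 6.
  x = λ² - 51 - 41 = 36 - 92 ≡ 3; y = λ·(51 - 3) - 5 ≡ 47. → (3, 47)
6P: (3, 47) + (41, 4). λ = (4 - 47)/(41 - 3) ≡ 16/38 mod 59. 38⁻¹ ≡ 14 (mod 59) since 38·14 = 532 ≡ 1, so λ ≡ 47.
  x = λ² - 3 - 41 = 2209 - 44 ≡ 41; y = λ·(3 - 41) - 47 ≡ 55. → (41, 55)
7P: (41, 55) + (41, 4): same x and y₁ ≡ -y₂, so the sum is ∞.
7P = ∞, so the order is 7.

7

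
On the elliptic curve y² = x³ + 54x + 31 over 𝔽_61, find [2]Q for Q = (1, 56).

tangent at (1, 56): λ = (3·1² + 54)/(2·56) ≡ 57/51. 51⁻¹ ≡ 6 (mod 61) since 51·6 = 306 ≡ 1, so λ ≡ 57·6 ≡ 37.
  x = λ² - 1 - 1 = 1369 - 2 ≡ 25; y = λ·(1 - 25) - 56 ≡ 32. → (25, 32)

(25, 32)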